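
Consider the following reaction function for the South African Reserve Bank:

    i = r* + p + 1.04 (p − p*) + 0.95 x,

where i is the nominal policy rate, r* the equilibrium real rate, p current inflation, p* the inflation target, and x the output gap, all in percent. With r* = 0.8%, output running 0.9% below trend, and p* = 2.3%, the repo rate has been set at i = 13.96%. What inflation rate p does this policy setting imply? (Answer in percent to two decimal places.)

Output 0.9% below potential → x = -0.9.
Collecting p: i = r* + (1 + 1.04) p − 1.04 p* + 0.95 x
2.04 p = 13.96 − 0.8 + 1.04 × 2.3 − 0.95 × (-0.9) = 16.407
p = 16.407 / 2.04 = 8.04

8.04%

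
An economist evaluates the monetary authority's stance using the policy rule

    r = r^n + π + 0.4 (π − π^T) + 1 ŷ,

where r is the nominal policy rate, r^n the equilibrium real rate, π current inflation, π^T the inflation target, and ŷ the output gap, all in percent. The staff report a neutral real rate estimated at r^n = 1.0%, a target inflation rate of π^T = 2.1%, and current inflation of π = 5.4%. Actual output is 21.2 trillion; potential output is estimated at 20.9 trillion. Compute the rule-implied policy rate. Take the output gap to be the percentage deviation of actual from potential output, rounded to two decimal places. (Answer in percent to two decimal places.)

9.16%

Output gap = 100 × (21.2 − 20.9) / 20.9 = 1.44%.
r = 1.00 + 5.40 + 0.4 × (5.40 − 2.10) + 1 × 1.44
   = 1.00 + 5.4 + 1.32 + 1.44 = 9.16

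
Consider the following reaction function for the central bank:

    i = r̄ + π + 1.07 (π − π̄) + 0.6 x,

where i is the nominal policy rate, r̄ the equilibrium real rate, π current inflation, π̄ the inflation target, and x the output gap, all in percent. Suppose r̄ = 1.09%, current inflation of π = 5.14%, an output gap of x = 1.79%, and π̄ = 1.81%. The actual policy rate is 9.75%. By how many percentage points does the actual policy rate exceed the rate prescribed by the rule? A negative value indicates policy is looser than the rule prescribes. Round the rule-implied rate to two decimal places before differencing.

-1.12 pp

i = 1.09 + 5.14 + 1.07 × (5.14 − 1.81) + 0.6 × 1.79
   = 1.09 + 5.14 + 3.5631 + 1.074 = 10.87
Deviation = 9.75 − 10.87 = -1.12 pp.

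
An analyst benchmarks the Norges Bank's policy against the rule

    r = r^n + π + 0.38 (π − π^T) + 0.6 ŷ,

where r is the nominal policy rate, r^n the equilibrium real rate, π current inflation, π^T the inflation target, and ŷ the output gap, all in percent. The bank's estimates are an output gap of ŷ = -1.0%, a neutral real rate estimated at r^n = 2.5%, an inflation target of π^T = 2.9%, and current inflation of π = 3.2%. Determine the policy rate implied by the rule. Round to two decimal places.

r = 2.5 + 3.2 + 0.38 × (3.2 − 2.9) + 0.6 × (-1.0)
   = 2.5 + 3.2 + 0.114 − 0.6 = 5.21

5.21%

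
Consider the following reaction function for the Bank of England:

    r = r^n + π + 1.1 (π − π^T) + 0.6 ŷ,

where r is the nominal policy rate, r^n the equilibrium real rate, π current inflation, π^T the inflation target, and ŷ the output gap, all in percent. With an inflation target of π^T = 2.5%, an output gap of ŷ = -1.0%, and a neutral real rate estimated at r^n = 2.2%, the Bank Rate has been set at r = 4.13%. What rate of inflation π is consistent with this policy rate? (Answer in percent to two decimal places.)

Collecting π: r = r^n + (1 + 1.1) π − 1.1 π^T + 0.6 ŷ
2.1 π = 4.13 − 2.2 + 1.1 × 2.5 − 0.6 × (-1.0) = 5.28
π = 5.28 / 2.1 = 2.51

2.51%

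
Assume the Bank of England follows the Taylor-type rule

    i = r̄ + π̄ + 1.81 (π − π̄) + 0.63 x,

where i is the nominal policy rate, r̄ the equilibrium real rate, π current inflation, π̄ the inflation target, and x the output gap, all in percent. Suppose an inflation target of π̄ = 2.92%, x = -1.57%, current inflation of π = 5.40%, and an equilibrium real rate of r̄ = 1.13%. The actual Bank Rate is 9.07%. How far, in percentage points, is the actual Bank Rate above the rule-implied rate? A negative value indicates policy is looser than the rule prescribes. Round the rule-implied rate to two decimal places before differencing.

i = 1.13 + 2.92 + 1.81 × (5.40 − 2.92) + 0.63 × (-1.57)
   = 1.13 + 2.92 + 4.4888 − 0.9891 = 7.55
Deviation = 9.07 − 7.55 = 1.52 pp.

1.52 pp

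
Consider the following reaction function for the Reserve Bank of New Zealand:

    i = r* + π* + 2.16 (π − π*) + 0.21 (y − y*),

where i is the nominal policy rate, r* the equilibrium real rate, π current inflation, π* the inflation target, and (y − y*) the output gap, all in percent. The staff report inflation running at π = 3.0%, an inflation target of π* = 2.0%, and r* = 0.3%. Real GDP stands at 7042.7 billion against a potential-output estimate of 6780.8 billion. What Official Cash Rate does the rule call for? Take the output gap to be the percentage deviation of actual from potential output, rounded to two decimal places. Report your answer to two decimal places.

Output gap = 100 × (7042.7 − 6780.8) / 6780.8 = 3.86%.
i = 0.30 + 2.00 + 2.16 × (3.00 − 2.00) + 0.21 × 3.86
   = 0.30 + 2 + 2.16 + 0.8106 = 5.27

5.27%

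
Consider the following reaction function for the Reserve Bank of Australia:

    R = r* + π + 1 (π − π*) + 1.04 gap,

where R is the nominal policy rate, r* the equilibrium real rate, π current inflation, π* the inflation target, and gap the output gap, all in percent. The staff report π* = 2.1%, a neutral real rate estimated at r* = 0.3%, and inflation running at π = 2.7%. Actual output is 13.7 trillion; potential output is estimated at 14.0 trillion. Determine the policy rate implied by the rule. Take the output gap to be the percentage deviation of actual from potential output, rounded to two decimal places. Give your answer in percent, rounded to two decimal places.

1.37%

Output gap = 100 × (13.7 − 14.0) / 14.0 = -2.14%.
R = 0.30 + 2.70 + 1 × (2.70 − 2.10) + 1.04 × (-2.14)
   = 0.30 + 2.7 + 0.6 − 2.2256 = 1.37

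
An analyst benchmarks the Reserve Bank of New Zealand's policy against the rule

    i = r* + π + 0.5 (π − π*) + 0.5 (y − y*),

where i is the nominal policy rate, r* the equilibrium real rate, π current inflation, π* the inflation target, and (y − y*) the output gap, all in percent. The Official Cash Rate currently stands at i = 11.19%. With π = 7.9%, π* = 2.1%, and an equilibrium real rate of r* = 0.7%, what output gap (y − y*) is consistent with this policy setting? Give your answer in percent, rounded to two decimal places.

-0.62%

0.5 (y − y*) = 11.19 − 0.7 − 7.9 − 0.5 × (7.9 − 2.1) = -0.31
(y − y*) = -0.31 / 0.5 = -0.62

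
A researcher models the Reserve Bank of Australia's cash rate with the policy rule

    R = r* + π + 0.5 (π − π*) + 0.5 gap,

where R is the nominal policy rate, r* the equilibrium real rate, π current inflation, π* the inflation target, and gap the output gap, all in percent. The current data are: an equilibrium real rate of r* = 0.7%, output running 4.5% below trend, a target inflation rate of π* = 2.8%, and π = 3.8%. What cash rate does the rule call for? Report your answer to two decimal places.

Output 4.5% below potential → gap = -4.5.
R = 0.7 + 3.8 + 0.5 × (3.8 − 2.8) + 0.5 × (-4.5)
   = 0.7 + 3.8 + 0.5 − 2.25 = 2.75

2.75%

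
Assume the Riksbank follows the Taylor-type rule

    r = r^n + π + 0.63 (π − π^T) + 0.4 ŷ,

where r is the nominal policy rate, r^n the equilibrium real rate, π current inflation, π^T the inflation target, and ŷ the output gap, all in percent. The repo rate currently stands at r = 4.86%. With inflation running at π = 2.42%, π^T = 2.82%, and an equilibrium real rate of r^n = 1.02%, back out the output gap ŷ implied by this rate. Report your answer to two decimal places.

0.4 ŷ = 4.86 − 1.02 − 2.42 − 0.63 × (2.42 − 2.82) = 1.672
ŷ = 1.672 / 0.4 = 4.18

4.18%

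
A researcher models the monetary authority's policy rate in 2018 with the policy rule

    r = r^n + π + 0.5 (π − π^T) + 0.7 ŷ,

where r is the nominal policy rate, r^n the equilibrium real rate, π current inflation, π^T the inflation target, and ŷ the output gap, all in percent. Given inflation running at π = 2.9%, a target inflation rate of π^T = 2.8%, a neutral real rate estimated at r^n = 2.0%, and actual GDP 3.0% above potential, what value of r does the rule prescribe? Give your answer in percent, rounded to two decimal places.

Output 3.0% above potential → ŷ = 3.0.
r = 2.0 + 2.9 + 0.5 × (2.9 − 2.8) + 0.7 × 3.0
   = 2.0 + 2.9 + 0.05 + 2.1 = 7.05

7.05%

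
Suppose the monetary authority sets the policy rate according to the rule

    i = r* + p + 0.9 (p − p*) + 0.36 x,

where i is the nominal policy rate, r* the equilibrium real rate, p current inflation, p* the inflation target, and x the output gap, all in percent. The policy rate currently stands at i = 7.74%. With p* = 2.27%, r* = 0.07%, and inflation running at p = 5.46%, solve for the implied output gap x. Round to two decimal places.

0.36 x = 7.74 − 0.07 − 5.46 − 0.9 × (5.46 − 2.27) = -0.661
x = -0.661 / 0.36 = -1.84

-1.84%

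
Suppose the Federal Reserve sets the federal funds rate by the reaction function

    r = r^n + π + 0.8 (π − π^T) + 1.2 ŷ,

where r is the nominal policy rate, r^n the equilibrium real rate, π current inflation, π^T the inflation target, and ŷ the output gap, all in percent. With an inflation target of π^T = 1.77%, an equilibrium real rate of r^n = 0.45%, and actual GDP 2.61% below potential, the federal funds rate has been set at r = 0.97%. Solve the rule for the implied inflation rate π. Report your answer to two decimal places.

Output 2.61% below potential → ŷ = -2.61.
Collecting π: r = r^n + (1 + 0.8) π − 0.8 π^T + 1.2 ŷ
1.8 π = 0.97 − 0.45 + 0.8 × 1.77 − 1.2 × (-2.61) = 5.068
π = 5.068 / 1.8 = 2.82

2.82%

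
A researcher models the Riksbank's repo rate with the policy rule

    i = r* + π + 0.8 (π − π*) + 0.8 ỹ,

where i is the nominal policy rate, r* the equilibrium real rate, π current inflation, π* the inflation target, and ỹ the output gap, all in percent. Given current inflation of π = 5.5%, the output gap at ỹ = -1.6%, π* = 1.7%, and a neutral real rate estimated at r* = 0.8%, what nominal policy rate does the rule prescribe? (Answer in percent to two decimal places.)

i = 0.8 + 5.5 + 0.8 × (5.5 − 1.7) + 0.8 × (-1.6)
   = 0.8 + 5.5 + 3.04 − 1.28 = 8.06

8.06%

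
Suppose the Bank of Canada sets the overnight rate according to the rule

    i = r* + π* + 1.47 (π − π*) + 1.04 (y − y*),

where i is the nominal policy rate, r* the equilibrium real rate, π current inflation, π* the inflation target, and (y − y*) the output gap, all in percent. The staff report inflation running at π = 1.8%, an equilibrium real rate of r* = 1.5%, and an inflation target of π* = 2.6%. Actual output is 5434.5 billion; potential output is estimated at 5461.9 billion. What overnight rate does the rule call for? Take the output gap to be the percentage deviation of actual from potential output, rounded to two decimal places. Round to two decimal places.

Output gap = 100 × (5434.5 − 5461.9) / 5461.9 = -0.50%.
i = 1.50 + 2.60 + 1.47 × (1.80 − 2.60) + 1.04 × (-0.50)
   = 1.50 + 2.6 − 1.176 − 0.52 = 2.40

2.40%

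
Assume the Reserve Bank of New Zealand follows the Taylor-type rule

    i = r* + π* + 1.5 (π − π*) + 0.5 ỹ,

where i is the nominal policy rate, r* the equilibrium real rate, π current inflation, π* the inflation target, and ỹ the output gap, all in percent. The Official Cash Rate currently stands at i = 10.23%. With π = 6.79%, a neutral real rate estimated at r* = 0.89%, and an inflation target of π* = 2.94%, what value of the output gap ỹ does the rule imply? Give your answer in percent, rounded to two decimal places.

0.5 ỹ = 10.23 − 0.89 − 2.94 − 1.5 × (6.79 − 2.94) = 0.625
ỹ = 0.625 / 0.5 = 1.25

1.25%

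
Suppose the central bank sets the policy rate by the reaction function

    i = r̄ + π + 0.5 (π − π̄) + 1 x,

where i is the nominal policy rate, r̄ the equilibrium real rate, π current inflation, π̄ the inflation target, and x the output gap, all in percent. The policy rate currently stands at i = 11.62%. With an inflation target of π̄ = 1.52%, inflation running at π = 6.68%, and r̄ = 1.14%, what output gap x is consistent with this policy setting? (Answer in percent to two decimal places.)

1 x = 11.62 − 1.14 − 6.68 − 0.5 × (6.68 − 1.52) = 1.22
x = 1.22 / 1 = 1.22

1.22%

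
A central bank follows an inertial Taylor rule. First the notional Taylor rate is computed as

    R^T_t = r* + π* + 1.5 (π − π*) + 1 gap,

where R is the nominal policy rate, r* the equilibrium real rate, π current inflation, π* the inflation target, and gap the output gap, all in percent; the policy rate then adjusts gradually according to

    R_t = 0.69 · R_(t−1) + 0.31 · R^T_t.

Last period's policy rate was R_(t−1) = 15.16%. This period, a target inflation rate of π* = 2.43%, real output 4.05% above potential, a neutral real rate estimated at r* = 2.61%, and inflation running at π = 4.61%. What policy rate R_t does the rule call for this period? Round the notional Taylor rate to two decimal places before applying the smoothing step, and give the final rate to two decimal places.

14.29%

Output 4.05% above potential → gap = 4.05.
R^T_t = 2.61 + 2.43 + 1.5 × (4.61 − 2.43) + 1 × 4.05
   = 2.61 + 2.43 + 3.27 + 4.05 = 12.36
R_t = 0.69 × 15.16 + 0.31 × 12.36 = 10.4604 + 3.8316 = 14.29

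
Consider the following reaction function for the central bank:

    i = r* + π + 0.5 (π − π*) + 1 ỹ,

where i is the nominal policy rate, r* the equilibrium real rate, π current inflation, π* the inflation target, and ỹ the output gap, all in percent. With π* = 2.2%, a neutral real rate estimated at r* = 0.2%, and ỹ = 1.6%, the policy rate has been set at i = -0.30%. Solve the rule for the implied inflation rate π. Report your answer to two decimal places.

-0.67%

Collecting π: i = r* + (1 + 0.5) π − 0.5 π* + 1 ỹ
1.5 π = -0.30 − 0.2 + 0.5 × 2.2 − 1 × 1.6 = -1
π = -1 / 1.5 = -0.67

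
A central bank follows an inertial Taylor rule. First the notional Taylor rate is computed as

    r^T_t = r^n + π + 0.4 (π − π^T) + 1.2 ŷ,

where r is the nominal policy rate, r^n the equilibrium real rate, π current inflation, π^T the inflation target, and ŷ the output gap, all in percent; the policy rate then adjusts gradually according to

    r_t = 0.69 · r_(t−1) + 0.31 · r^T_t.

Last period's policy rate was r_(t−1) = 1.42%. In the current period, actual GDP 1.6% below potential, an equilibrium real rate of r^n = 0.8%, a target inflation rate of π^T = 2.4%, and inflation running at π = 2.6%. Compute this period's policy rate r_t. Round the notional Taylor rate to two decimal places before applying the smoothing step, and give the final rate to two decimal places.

1.46%

Output 1.6% below potential → ŷ = -1.6.
r^T_t = 0.8 + 2.6 + 0.4 × (2.6 − 2.4) + 1.2 × (-1.6)
   = 0.8 + 2.6 + 0.08 − 1.92 = 1.56
r_t = 0.69 × 1.42 + 0.31 × 1.56 = 0.9798 + 0.4836 = 1.46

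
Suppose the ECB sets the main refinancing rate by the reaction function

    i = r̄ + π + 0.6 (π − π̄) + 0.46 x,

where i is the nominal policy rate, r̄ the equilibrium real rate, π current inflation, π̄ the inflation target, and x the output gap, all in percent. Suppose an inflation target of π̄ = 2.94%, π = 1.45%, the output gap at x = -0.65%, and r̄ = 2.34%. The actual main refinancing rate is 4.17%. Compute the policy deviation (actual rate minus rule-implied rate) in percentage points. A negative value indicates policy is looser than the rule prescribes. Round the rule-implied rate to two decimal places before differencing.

1.57 pp

i = 2.34 + 1.45 + 0.6 × (1.45 − 2.94) + 0.46 × (-0.65)
   = 2.34 + 1.45 − 0.894 − 0.299 = 2.60
Deviation = 4.17 − 2.60 = 1.57 pp.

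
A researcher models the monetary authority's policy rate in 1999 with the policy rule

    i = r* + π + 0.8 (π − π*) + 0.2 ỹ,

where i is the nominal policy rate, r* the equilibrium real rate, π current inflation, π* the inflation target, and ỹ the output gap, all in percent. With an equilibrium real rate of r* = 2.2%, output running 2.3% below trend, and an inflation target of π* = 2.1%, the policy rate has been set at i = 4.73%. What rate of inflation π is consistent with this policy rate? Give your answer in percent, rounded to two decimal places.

Output 2.3% below potential → ỹ = -2.3.
Collecting π: i = r* + (1 + 0.8) π − 0.8 π* + 0.2 ỹ
1.8 π = 4.73 − 2.2 + 0.8 × 2.1 − 0.2 × (-2.3) = 4.67
π = 4.67 / 1.8 = 2.59

2.59%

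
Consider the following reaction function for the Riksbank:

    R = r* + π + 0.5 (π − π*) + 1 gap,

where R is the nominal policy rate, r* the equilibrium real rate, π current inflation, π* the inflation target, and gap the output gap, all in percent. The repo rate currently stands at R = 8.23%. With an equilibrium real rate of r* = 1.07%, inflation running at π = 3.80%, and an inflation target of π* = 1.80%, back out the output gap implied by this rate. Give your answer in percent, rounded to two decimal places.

1 gap = 8.23 − 1.07 − 3.80 − 0.5 × (3.80 − 1.80) = 2.36
gap = 2.36 / 1 = 2.36

2.36%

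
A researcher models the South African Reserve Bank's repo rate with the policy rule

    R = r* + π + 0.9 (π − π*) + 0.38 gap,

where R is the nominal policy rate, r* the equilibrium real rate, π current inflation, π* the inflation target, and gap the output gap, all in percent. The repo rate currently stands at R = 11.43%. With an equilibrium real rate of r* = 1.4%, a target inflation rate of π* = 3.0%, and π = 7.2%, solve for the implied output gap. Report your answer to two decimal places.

0.38 gap = 11.43 − 1.4 − 7.2 − 0.9 × (7.2 − 3.0) = -0.95
gap = -0.95 / 0.38 = -2.50

-2.50%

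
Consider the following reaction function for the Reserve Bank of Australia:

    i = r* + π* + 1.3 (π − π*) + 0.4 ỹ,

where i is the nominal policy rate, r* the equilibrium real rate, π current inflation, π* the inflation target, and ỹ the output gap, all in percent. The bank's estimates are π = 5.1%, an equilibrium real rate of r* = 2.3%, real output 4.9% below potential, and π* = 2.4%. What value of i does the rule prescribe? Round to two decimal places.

Output 4.9% below potential → ỹ = -4.9.
i = 2.3 + 2.4 + 1.3 × (5.1 − 2.4) + 0.4 × (-4.9)
   = 2.3 + 2.4 + 3.51 − 1.96 = 6.25

6.25%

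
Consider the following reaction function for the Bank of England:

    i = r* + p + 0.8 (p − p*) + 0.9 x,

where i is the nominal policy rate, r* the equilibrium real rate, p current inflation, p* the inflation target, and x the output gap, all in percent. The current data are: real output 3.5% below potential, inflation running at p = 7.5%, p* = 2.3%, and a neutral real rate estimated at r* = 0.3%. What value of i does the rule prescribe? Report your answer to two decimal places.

8.81%

Output 3.5% below potential → x = -3.5.
i = 0.3 + 7.5 + 0.8 × (7.5 − 2.3) + 0.9 × (-3.5)
   = 0.3 + 7.5 + 4.16 − 3.15 = 8.81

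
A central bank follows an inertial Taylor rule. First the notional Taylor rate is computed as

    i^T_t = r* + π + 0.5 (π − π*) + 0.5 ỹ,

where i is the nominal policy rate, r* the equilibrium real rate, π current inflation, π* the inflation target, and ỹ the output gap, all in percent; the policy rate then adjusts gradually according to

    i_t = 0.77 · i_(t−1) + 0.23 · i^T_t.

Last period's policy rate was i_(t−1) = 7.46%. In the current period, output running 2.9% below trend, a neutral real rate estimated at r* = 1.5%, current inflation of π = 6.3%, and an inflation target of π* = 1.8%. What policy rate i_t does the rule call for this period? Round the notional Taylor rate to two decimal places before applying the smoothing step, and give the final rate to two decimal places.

7.72%

Output 2.9% below potential → ỹ = -2.9.
i^T_t = 1.5 + 6.3 + 0.5 × (6.3 − 1.8) + 0.5 × (-2.9)
   = 1.5 + 6.3 + 2.25 − 1.45 = 8.60
i_t = 0.77 × 7.46 + 0.23 × 8.60 = 5.7442 + 1.978 = 7.72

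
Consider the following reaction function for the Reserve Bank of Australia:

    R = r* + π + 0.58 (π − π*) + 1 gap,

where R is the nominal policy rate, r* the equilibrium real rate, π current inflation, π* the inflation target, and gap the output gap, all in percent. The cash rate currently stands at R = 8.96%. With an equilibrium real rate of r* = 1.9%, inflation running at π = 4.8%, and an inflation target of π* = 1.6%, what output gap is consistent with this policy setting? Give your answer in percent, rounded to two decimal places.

0.40%

1 gap = 8.96 − 1.9 − 4.8 − 0.58 × (4.8 − 1.6) = 0.404
gap = 0.404 / 1 = 0.40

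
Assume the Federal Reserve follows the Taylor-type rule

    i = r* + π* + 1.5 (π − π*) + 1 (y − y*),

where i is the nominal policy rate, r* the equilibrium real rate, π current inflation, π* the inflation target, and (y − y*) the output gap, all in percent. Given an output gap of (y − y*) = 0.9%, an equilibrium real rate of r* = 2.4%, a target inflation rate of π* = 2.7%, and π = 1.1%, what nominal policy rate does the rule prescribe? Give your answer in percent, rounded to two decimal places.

3.60%

i = 2.4 + 2.7 + 1.5 × (1.1 − 2.7) + 1 × 0.9
   = 2.4 + 2.7 − 2.4 + 0.9 = 3.60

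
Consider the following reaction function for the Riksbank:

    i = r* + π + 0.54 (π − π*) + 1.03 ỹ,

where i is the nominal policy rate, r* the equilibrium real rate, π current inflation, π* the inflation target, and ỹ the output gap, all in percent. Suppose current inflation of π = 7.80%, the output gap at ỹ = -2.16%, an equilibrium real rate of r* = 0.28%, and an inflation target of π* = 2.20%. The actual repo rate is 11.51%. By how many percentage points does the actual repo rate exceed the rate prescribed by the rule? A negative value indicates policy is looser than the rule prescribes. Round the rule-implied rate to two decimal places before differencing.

2.63 pp

i = 0.28 + 7.80 + 0.54 × (7.80 − 2.20) + 1.03 × (-2.16)
   = 0.28 + 7.8 + 3.024 − 2.2248 = 8.88
Deviation = 11.51 − 8.88 = 2.63 pp.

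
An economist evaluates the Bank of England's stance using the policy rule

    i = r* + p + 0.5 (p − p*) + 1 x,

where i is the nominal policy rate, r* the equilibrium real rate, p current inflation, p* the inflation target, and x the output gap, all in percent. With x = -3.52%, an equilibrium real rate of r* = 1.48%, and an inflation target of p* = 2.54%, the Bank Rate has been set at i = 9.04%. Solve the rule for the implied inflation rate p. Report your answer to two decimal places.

Collecting p: i = r* + (1 + 0.5) p − 0.5 p* + 1 x
1.5 p = 9.04 − 1.48 + 0.5 × 2.54 − 1 × (-3.52) = 12.35
p = 12.35 / 1.5 = 8.23

8.23%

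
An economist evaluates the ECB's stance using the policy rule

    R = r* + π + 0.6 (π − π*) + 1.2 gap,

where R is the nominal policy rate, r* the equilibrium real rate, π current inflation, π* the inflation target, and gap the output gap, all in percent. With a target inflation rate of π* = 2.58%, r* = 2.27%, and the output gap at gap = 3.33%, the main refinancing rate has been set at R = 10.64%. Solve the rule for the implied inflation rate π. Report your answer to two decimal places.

Collecting π: R = r* + (1 + 0.6) π − 0.6 π* + 1.2 gap
1.6 π = 10.64 − 2.27 + 0.6 × 2.58 − 1.2 × 3.33 = 5.922
π = 5.922 / 1.6 = 3.70

3.70%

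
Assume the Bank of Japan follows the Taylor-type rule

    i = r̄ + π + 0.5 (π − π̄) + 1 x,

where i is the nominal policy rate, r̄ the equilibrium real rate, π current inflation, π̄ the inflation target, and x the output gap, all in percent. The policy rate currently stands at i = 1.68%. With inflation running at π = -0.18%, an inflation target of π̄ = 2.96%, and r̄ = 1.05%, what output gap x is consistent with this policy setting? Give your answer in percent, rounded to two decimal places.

1 x = 1.68 − 1.05 − (-0.18) − 0.5 × ((-0.18) − 2.96) = 2.38
x = 2.38 / 1 = 2.38

2.38%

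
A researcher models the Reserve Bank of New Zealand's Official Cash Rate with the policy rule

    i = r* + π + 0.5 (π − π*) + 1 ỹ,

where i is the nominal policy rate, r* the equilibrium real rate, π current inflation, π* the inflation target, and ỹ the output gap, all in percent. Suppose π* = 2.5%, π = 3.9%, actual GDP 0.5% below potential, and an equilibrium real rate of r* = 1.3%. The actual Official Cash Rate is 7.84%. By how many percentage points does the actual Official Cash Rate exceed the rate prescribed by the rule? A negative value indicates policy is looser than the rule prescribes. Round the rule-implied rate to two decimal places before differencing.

Output 0.5% below potential → ỹ = -0.5.
i = 1.3 + 3.9 + 0.5 × (3.9 − 2.5) + 1 × (-0.5)
   = 1.3 + 3.9 + 0.7 − 0.5 = 5.40
Deviation = 7.84 − 5.40 = 2.44 pp.

2.44 pp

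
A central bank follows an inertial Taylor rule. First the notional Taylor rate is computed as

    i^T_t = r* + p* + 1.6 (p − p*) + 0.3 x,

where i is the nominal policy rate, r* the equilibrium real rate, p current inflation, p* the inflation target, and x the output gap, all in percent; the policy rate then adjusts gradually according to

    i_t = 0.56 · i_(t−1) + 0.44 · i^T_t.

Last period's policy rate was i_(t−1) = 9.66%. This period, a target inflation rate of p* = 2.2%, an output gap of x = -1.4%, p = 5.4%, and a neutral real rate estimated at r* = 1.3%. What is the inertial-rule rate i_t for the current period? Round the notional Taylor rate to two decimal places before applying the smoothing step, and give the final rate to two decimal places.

i^T_t = 1.3 + 2.2 + 1.6 × (5.4 − 2.2) + 0.3 × (-1.4)
   = 1.3 + 2.2 + 5.12 − 0.42 = 8.20
i_t = 0.56 × 9.66 + 0.44 × 8.20 = 5.4096 + 3.608 = 9.02

9.02%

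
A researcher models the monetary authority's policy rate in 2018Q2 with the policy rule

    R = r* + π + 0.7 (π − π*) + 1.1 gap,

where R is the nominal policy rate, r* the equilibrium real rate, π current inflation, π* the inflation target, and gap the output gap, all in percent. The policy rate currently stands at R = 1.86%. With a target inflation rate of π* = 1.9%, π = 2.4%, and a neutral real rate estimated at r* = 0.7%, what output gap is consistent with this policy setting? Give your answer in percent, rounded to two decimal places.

1.1 gap = 1.86 − 0.7 − 2.4 − 0.7 × (2.4 − 1.9) = -1.59
gap = -1.59 / 1.1 = -1.45

-1.45%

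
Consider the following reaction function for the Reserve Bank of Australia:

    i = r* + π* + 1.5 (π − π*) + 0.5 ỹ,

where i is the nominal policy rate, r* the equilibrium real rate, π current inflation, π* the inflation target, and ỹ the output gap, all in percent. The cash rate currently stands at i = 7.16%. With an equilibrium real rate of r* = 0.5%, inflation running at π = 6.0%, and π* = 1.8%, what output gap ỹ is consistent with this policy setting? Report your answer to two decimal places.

-2.88%

0.5 ỹ = 7.16 − 0.5 − 1.8 − 1.5 × (6.0 − 1.8) = -1.44
ỹ = -1.44 / 0.5 = -2.88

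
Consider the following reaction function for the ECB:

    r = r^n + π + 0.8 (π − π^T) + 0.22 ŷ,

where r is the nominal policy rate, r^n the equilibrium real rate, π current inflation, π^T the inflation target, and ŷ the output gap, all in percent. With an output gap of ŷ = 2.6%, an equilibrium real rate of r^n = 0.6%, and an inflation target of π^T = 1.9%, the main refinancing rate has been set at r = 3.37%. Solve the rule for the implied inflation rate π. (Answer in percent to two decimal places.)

Collecting π: r = r^n + (1 + 0.8) π − 0.8 π^T + 0.22 ŷ
1.8 π = 3.37 − 0.6 + 0.8 × 1.9 − 0.22 × 2.6 = 3.718
π = 3.718 / 1.8 = 2.07

2.07%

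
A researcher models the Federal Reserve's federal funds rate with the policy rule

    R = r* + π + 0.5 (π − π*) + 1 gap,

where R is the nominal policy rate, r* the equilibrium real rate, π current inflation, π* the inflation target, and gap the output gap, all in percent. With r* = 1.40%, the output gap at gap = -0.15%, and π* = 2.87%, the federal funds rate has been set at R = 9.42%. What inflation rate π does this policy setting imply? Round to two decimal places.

Collecting π: R = r* + (1 + 0.5) π − 0.5 π* + 1 gap
1.5 π = 9.42 − 1.40 + 0.5 × 2.87 − 1 × (-0.15) = 9.605
π = 9.605 / 1.5 = 6.40

6.40%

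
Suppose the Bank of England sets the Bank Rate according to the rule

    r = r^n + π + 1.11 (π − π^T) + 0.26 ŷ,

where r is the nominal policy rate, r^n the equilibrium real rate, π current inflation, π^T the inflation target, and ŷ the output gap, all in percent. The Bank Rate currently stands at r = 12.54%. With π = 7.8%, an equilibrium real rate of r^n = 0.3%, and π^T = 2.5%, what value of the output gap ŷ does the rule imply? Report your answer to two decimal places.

-5.55%

0.26 ŷ = 12.54 − 0.3 − 7.8 − 1.11 × (7.8 − 2.5) = -1.443
ŷ = -1.443 / 0.26 = -5.55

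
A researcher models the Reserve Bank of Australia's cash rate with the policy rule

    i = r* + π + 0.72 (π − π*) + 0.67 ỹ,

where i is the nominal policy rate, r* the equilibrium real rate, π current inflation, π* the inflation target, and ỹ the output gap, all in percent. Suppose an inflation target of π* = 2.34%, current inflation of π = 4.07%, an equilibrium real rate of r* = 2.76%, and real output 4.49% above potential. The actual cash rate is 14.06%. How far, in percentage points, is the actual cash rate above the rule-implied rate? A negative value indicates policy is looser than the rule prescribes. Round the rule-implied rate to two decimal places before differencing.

2.98 pp

Output 4.49% above potential → ỹ = 4.49.
i = 2.76 + 4.07 + 0.72 × (4.07 − 2.34) + 0.67 × 4.49
   = 2.76 + 4.07 + 1.2456 + 3.0083 = 11.08
Deviation = 14.06 − 11.08 = 2.98 pp.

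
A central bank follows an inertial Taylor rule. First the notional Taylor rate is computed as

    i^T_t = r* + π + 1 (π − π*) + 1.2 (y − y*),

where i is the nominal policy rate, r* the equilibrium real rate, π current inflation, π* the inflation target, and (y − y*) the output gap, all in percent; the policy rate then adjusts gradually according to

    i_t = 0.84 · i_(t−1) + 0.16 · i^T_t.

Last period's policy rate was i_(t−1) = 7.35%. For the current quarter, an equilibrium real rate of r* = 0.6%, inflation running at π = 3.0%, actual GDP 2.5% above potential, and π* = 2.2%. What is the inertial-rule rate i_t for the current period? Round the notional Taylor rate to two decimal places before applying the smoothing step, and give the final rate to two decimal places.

7.36%

Output 2.5% above potential → (y − y*) = 2.5.
i^T_t = 0.6 + 3.0 + 1 × (3.0 − 2.2) + 1.2 × 2.5
   = 0.6 + 3 + 0.8 + 3 = 7.40
i_t = 0.84 × 7.35 + 0.16 × 7.40 = 6.174 + 1.184 = 7.36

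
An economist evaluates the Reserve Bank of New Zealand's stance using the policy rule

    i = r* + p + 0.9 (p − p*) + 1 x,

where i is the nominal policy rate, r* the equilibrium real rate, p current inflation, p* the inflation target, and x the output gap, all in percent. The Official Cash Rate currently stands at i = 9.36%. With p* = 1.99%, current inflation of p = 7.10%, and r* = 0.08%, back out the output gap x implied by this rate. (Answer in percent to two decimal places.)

-2.42%

1 x = 9.36 − 0.08 − 7.10 − 0.9 × (7.10 − 1.99) = -2.419
x = -2.419 / 1 = -2.42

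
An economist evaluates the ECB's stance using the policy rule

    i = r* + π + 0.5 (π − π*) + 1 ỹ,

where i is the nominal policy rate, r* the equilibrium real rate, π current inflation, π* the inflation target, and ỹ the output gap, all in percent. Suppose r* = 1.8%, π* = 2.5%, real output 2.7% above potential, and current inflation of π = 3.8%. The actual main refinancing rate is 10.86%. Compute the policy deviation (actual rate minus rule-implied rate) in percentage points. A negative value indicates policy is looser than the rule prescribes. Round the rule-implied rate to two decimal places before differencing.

1.91 pp

Output 2.7% above potential → ỹ = 2.7.
i = 1.8 + 3.8 + 0.5 × (3.8 − 2.5) + 1 × 2.7
   = 1.8 + 3.8 + 0.65 + 2.7 = 8.95
Deviation = 10.86 − 8.95 = 1.91 pp.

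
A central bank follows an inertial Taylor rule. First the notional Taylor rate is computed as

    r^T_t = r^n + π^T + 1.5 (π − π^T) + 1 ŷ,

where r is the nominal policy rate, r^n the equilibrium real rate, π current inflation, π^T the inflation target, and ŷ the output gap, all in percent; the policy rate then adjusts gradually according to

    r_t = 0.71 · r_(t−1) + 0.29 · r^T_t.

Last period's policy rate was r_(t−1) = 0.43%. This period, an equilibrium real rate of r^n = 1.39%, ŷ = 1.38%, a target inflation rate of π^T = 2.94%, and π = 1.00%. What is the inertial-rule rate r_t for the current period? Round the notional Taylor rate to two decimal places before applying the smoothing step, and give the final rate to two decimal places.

r^T_t = 1.39 + 2.94 + 1.5 × (1.00 − 2.94) + 1 × 1.38
   = 1.39 + 2.94 − 2.91 + 1.38 = 2.80
r_t = 0.71 × 0.43 + 0.29 × 2.80 = 0.3053 + 0.812 = 1.12

1.12%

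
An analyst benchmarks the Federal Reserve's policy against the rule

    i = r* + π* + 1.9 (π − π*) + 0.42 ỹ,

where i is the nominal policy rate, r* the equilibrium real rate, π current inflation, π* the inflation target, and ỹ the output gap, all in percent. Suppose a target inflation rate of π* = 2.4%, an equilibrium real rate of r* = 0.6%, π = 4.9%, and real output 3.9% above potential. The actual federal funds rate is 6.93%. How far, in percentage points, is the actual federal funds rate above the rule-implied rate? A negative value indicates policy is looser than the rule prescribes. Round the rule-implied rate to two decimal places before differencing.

-2.46 pp

Output 3.9% above potential → ỹ = 3.9.
i = 0.6 + 2.4 + 1.9 × (4.9 − 2.4) + 0.42 × 3.9
   = 0.6 + 2.4 + 4.75 + 1.638 = 9.39
Deviation = 6.93 − 9.39 = -2.46 pp.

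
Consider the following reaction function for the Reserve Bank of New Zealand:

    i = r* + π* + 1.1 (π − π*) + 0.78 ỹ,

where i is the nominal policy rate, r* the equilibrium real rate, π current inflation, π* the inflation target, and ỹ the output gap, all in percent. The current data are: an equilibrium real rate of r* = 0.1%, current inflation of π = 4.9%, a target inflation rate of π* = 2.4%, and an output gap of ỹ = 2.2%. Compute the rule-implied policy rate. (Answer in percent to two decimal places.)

i = 0.1 + 2.4 + 1.1 × (4.9 − 2.4) + 0.78 × 2.2
   = 0.1 + 2.4 + 2.75 + 1.716 = 6.97

6.97%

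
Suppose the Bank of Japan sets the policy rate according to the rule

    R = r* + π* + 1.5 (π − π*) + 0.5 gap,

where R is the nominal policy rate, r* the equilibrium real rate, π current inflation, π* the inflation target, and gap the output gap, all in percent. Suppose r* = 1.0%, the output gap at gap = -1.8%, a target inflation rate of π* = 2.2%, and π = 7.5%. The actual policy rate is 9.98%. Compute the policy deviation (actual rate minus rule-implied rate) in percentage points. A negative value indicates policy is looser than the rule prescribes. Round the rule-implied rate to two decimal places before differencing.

R = 1.0 + 2.2 + 1.5 × (7.5 − 2.2) + 0.5 × (-1.8)
   = 1.0 + 2.2 + 7.95 − 0.9 = 10.25
Deviation = 9.98 − 10.25 = -0.27 pp.

-0.27 pp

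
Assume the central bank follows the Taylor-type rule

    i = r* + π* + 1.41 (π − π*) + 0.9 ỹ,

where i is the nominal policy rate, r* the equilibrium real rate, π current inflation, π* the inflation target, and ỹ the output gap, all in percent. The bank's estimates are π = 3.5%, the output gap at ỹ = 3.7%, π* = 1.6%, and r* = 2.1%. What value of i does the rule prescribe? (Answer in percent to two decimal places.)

9.71%

i = 2.1 + 1.6 + 1.41 × (3.5 − 1.6) + 0.9 × 3.7
   = 2.1 + 1.6 + 2.679 + 3.33 = 9.71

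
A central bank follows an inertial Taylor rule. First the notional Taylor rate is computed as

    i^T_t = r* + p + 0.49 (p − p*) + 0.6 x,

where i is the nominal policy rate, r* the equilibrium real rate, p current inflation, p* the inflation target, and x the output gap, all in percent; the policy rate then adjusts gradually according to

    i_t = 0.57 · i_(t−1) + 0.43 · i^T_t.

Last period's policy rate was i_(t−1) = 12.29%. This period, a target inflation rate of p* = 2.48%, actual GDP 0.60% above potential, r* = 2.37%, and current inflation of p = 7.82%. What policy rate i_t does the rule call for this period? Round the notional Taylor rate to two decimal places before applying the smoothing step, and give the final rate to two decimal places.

Output 0.60% above potential → x = 0.60.
i^T_t = 2.37 + 7.82 + 0.49 × (7.82 − 2.48) + 0.6 × 0.60
   = 2.37 + 7.82 + 2.6166 + 0.36 = 13.17
i_t = 0.57 × 12.29 + 0.43 × 13.17 = 7.0053 + 5.6631 = 12.67

12.67%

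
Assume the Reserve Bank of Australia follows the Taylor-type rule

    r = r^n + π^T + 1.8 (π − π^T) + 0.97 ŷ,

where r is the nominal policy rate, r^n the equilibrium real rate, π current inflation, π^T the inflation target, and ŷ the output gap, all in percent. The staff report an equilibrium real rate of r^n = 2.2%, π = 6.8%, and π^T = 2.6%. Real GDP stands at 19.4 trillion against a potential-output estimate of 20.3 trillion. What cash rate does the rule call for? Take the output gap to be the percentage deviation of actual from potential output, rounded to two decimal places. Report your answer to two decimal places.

8.06%

Output gap = 100 × (19.4 − 20.3) / 20.3 = -4.43%.
r = 2.20 + 2.60 + 1.8 × (6.80 − 2.60) + 0.97 × (-4.43)
   = 2.20 + 2.6 + 7.56 − 4.2971 = 8.06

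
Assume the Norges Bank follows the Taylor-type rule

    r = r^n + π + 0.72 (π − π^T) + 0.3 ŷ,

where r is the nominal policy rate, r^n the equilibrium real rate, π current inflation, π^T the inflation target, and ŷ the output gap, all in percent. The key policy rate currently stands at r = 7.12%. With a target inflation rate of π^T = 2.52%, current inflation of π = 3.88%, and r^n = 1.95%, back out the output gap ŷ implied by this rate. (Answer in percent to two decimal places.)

1.04%

0.3 ŷ = 7.12 − 1.95 − 3.88 − 0.72 × (3.88 − 2.52) = 0.3108
ŷ = 0.3108 / 0.3 = 1.04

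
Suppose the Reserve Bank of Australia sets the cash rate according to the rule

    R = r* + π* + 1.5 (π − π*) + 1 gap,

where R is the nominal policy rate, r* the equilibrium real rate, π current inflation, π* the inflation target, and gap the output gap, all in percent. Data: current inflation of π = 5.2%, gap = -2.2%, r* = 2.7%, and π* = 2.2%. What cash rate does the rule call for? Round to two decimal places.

R = 2.7 + 2.2 + 1.5 × (5.2 − 2.2) + 1 × (-2.2)
   = 2.7 + 2.2 + 4.5 − 2.2 = 7.20

7.20%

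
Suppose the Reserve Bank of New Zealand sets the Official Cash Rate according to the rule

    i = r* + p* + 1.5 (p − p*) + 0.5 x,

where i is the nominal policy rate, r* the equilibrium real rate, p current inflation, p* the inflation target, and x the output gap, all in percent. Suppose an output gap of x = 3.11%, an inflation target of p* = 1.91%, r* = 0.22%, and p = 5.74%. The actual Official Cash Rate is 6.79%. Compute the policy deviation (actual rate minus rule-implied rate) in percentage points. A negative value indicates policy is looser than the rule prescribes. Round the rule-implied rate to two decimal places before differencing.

i = 0.22 + 1.91 + 1.5 × (5.74 − 1.91) + 0.5 × 3.11
   = 0.22 + 1.91 + 5.745 + 1.555 = 9.43
Deviation = 6.79 − 9.43 = -2.64 pp.

-2.64 pp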